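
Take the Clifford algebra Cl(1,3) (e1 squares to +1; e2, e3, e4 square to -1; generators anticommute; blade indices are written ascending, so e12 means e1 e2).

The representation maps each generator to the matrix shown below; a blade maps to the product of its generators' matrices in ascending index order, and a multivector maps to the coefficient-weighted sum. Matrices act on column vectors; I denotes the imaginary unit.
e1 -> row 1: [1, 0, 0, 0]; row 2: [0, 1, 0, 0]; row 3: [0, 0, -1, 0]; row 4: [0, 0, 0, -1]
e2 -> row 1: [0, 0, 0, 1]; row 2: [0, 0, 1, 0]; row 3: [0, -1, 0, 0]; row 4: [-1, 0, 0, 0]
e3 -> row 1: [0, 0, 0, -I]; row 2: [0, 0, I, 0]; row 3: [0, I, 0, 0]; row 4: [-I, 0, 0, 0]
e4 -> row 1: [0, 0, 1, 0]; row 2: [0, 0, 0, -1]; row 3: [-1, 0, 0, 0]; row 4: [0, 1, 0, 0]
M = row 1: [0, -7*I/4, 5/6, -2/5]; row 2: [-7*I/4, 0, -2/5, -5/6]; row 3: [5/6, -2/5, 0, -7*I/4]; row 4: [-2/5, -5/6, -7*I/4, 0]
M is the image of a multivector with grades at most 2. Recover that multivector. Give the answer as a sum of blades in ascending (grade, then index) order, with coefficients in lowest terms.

Method: the blade images are trace-orthogonal — tr(rho(e_A) rho(e_B)^-1) = 4 if A = B and 0 otherwise — and rho(e_A)^-1 = (e_A)^2 * rho(e_A) with (e_A)^2 = +1 or -1, so the coefficient of e_A in the preimage is (e_A)^2 * tr(M rho(e_A))/4.
Nonzero projections over blades of grade <= 2: e12: (e12)^2 = +1, tr(M rho(e12)) = -8/5, coefficient -2/5; e14: (e14)^2 = +1, tr(M rho(e14)) = 10/3, coefficient 5/6; e34: (e34)^2 = -1, tr(M rho(e34)) = -7, coefficient 7/4. Every other blade of grade <= 2 projects to 0.
Answer: -2/5*e12 + 5/6*e14 + 7/4*e34


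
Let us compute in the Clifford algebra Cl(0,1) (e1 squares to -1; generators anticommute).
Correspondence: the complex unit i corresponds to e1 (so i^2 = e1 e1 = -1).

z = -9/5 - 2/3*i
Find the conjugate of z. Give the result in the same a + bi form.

In blades: z = -9/5 - 2/3*e1.
Conjugation here is Clifford conjugation: the scalar is fixed and the grade-1 and grade-2 blades all flip sign, giving -9/5 + 2/3*e1; translating back:
Answer: -9/5 + 2/3*i


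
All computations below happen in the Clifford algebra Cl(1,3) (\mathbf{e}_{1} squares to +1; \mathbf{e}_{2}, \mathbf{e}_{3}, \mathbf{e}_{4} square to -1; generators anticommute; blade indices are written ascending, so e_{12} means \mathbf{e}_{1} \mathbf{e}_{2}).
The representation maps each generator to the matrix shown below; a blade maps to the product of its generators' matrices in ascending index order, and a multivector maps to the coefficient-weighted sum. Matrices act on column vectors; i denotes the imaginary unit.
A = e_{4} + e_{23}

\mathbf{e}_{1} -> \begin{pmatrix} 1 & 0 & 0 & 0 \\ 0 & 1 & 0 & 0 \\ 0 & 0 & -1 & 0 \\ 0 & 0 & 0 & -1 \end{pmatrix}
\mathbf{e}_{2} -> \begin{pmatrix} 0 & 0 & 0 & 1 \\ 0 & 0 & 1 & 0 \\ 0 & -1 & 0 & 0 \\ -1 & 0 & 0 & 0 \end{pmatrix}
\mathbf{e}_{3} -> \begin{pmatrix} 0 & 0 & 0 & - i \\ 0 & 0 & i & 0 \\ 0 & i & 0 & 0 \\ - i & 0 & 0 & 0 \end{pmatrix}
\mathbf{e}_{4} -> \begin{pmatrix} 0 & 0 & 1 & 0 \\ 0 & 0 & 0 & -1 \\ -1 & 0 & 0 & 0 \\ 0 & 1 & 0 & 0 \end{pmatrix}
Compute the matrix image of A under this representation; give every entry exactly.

Bivector images (products of the table entries): rho(e_{23}) = rho(\mathbf{e}_{2})rho(\mathbf{e}_{3}) = \begin{pmatrix} - i & 0 & 0 & 0 \\ 0 & i & 0 & 0 \\ 0 & 0 & - i & 0 \\ 0 & 0 & 0 & i \end{pmatrix}.
M = (1)*rho(e_{4}) + (1)*rho(e_{23}), summed entrywise:
Answer: \begin{pmatrix} - i & 0 & 1 & 0 \\ 0 & i & 0 & -1 \\ -1 & 0 & - i & 0 \\ 0 & 1 & 0 & i \end{pmatrix}


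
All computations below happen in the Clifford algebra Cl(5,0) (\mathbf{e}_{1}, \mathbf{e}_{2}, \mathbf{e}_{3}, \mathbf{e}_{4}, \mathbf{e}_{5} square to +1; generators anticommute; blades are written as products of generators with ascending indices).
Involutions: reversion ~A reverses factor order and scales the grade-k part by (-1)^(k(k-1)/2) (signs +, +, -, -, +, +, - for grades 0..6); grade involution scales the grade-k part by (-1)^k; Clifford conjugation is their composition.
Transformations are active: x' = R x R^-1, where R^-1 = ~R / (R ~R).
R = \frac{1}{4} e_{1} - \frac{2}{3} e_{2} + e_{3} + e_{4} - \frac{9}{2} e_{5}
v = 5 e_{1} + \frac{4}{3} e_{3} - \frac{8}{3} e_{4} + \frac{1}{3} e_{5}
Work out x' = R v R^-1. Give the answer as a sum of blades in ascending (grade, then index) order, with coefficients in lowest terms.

~R = \frac{1}{4} e_{1} - \frac{2}{3} e_{2} + e_{3} + e_{4} - \frac{9}{2} e_{5}, and R ~R = \frac{3277}{144}, so R^-1 = ~R / (\frac{3277}{144}).
R v = -\frac{19}{12} + \frac{10}{3} e_{1} e_{2} - \frac{14}{3} e_{1} e_{3} - \frac{17}{3} e_{1} e_{4} + \frac{271}{12} e_{1} e_{5} - \frac{8}{9} e_{2} e_{3} + \frac{16}{9} e_{2} e_{4} - \frac{2}{9} e_{2} e_{5} - 4 e_{3} e_{4} + \frac{19}{3} e_{3} e_{5} - \frac{35}{3} e_{4} e_{5}
Answer: -\frac{16499}{3277} e_{1} + \frac{304}{3277} e_{2} - \frac{14476}{9831} e_{3} + \frac{24848}{9831} e_{4} + \frac{2879}{9831} e_{5}


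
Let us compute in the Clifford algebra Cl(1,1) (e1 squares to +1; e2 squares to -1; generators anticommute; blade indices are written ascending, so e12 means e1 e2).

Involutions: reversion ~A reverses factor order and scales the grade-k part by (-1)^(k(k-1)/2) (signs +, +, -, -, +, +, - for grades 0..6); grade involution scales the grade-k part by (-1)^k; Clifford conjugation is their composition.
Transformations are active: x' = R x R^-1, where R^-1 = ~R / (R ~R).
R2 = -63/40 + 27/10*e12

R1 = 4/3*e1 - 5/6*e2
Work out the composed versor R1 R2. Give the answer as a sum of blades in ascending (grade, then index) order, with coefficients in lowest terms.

Distribute over the terms of R1 (each basis-blade product reordered to ascending indices, repeated generators contracted through their squares):
(4/3*e1) R2 = -21/10*e1 + 18/5*e2
(-5/6*e2) R2 = -9/4*e1 + 21/16*e2
Summing the partial products and collecting blades:
Answer: -87/20*e1 + 393/80*e2


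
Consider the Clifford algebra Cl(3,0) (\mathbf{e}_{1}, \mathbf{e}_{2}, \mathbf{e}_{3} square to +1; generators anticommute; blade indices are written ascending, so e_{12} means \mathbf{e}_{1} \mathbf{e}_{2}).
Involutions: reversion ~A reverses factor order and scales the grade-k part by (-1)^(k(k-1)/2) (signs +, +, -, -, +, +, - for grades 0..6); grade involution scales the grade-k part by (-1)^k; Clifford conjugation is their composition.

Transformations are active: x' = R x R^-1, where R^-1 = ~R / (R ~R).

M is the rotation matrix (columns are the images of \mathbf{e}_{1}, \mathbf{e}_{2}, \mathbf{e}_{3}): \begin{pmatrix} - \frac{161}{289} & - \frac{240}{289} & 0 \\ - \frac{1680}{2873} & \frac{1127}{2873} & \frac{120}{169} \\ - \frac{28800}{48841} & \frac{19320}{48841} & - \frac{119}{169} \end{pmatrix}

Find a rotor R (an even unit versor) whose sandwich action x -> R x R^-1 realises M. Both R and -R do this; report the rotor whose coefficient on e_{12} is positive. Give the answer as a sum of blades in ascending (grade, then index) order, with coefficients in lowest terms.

Method: write R = a + b12*e_{12} + b13*e_{13} + b23*e_{23} with a^2 + b12^2 + b13^2 + b23^2 = 1 (so R^-1 = ~R). Expanding the columns R e_j ~R gives tr M = 4a^2 - 1 and, from the antisymmetric part, M21 - M12 = -4a*b12, M13 - M31 = 4a*b13, M32 - M23 = -4a*b23.
Here tr M = -\frac{42441}{48841}, so a^2 = (1 + tr M)/4 = \frac{1600}{48841} and a = ±\frac{40}{221}. Taking a = \frac{40}{221}: M21 - M12 = \frac{12000}{48841}, M13 - M31 = \frac{28800}{48841}, M32 - M23 = -\frac{15360}{48841}, giving b12 = -\frac{75}{221}, b13 = \frac{180}{221}, b23 = \frac{96}{221}, i.e. R = \frac{40}{221} - \frac{75}{221} e_{12} + \frac{180}{221} e_{13} + \frac{96}{221} e_{23}.
Its e_{12} coefficient is negative, so report the other preimage -R.
Answer: -\frac{40}{221} + \frac{75}{221} e_{12} - \frac{180}{221} e_{13} - \frac{96}{221} e_{23}. Key observation: the double cover Spin(3) -> SO(3) sends R and -R to the same matrix (trace -\frac{42441}{48841} here), so the stated sign of the e_{12} coefficient is what selects one sheet.


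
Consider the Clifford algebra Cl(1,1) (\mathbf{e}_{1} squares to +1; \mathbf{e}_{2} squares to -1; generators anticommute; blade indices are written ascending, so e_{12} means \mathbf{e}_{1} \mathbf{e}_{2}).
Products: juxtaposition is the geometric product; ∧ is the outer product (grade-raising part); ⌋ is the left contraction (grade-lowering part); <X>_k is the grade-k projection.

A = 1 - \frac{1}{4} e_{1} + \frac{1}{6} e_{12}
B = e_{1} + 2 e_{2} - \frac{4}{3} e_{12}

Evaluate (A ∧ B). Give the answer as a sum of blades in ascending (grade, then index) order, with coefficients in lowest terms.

step 1: e_{1} + 2 e_{2} - \frac{11}{6} e_{12}
Answer: e_{1} + 2 e_{2} - \frac{11}{6} e_{12}


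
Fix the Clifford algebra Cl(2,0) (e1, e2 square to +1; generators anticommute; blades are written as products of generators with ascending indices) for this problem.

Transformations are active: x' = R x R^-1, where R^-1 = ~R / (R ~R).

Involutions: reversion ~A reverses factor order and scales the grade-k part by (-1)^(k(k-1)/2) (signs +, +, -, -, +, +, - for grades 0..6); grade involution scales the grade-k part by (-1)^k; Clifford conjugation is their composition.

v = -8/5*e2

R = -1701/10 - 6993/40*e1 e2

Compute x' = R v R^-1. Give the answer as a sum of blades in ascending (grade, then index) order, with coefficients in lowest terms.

~R = -1701/10 + 6993/40*e1 e2, and R ~R = 19039293/320, so R^-1 = ~R / (19039293/320).
R v = 6993/25*e1 + 6804/25*e2
Answer: -21312/13325*e1 + 584/13325*e2


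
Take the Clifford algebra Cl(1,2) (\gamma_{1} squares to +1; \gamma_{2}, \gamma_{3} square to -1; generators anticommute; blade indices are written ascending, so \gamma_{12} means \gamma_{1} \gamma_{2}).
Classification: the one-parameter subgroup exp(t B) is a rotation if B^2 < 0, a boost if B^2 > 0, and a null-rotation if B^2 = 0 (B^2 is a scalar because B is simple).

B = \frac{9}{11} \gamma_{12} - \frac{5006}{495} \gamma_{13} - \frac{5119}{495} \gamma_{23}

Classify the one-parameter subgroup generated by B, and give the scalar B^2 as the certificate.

B^2 term by term: the squares give (\frac{9}{11})^2*(\gamma_{12})^2 + (-\frac{5006}{495})^2*(\gamma_{13})^2 + (-\frac{5119}{495})^2*(\gamma_{23})^2 = \frac{81}{121}*(+1) + \frac{25060036}{245025}*(+1) + \frac{26204161}{245025}*(-1) = -4 (each basis 2-blade squares to minus the product of its generators' squares); cross terms between blades sharing an index anticommute and cancel. So B^2 = -4.
Answer: rotation, certificate B^2 = -4. No conjugation can change B^2 = -4; the sign gives the class.


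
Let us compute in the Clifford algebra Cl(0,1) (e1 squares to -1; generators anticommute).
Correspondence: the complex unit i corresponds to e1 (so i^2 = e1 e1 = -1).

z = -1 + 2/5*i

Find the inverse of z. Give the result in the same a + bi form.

In blades: z = -1 + 2/5*e1.
With qbar = -1 - 2/5*e1 (scalar fixed, mapped units negated), z qbar = 29/25 (the sum of squared coefficients), so z^-1 = qbar / (29/25) = -25/29 - 10/29*e1; translating back:
Answer: -25/29 - 10/29*i


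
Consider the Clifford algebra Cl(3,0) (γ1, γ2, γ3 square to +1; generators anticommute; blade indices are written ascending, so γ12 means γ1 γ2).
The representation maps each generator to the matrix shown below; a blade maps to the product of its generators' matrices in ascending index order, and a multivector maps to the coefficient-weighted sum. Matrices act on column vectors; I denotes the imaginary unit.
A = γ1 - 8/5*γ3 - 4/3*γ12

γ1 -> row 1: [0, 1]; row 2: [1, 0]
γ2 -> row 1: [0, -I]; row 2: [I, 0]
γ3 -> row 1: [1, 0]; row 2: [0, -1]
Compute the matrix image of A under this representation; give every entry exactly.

Bivector images (products of the table entries): rho(γ12) = rho(γ1)rho(γ2) = row 1: [I, 0]; row 2: [0, -I].
M = (1)*rho(γ1) + (-8/5)*rho(γ3) + (-4/3)*rho(γ12), summed entrywise:
Answer: row 1: [-8/5 - 4*I/3, 1]; row 2: [1, 8/5 + 4*I/3]


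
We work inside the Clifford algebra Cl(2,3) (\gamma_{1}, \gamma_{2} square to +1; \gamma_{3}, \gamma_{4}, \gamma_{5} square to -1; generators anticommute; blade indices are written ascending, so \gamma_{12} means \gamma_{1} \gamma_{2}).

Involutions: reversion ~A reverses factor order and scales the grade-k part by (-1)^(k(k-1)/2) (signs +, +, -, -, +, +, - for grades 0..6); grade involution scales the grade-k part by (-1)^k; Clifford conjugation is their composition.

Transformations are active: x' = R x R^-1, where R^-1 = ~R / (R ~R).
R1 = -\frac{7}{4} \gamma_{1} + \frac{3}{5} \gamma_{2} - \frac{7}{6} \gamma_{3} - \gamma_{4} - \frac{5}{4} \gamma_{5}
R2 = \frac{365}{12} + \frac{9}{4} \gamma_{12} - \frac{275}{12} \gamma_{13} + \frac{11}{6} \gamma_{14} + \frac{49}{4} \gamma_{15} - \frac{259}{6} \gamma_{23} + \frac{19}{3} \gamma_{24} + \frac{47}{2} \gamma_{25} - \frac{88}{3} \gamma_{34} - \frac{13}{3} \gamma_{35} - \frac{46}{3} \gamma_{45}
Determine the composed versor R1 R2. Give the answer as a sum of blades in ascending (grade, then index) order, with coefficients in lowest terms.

Distribute over the terms of R1 (each basis-blade product reordered to ascending indices, repeated generators contracted through their squares):
(-\frac{7}{4} \gamma_{1}) R2 = -\frac{2555}{48} \gamma_{1} - \frac{63}{16} \gamma_{2} + \frac{1925}{48} \gamma_{3} - \frac{77}{24} \gamma_{4} - \frac{343}{16} \gamma_{5} + \frac{1813}{24} \gamma_{123} - \frac{133}{12} \gamma_{124} - \frac{329}{8} \gamma_{125} + \frac{154}{3} \gamma_{134} + \frac{91}{12} \gamma_{135} + \frac{161}{6} \gamma_{145}
(\frac{3}{5} \gamma_{2}) R2 = -\frac{27}{20} \gamma_{1} + \frac{73}{4} \gamma_{2} - \frac{259}{10} \gamma_{3} + \frac{19}{5} \gamma_{4} + \frac{141}{10} \gamma_{5} + \frac{55}{4} \gamma_{123} - \frac{11}{10} \gamma_{124} - \frac{147}{20} \gamma_{125} - \frac{88}{5} \gamma_{234} - \frac{13}{5} \gamma_{235} - \frac{46}{5} \gamma_{245}
(-\frac{7}{6} \gamma_{3}) R2 = \frac{1925}{72} \gamma_{1} + \frac{1813}{36} \gamma_{2} - \frac{2555}{72} \gamma_{3} - \frac{308}{9} \gamma_{4} - \frac{91}{18} \gamma_{5} - \frac{21}{8} \gamma_{123} + \frac{77}{36} \gamma_{134} + \frac{343}{24} \gamma_{135} + \frac{133}{18} \gamma_{234} + \frac{329}{12} \gamma_{235} + \frac{161}{9} \gamma_{345}
(-\gamma_{4}) R2 = -\frac{11}{6} \gamma_{1} - \frac{19}{3} \gamma_{2} + \frac{88}{3} \gamma_{3} - \frac{365}{12} \gamma_{4} - \frac{46}{3} \gamma_{5} - \frac{9}{4} \gamma_{124} + \frac{275}{12} \gamma_{134} + \frac{49}{4} \gamma_{145} + \frac{259}{6} \gamma_{234} + \frac{47}{2} \gamma_{245} - \frac{13}{3} \gamma_{345}
(-\frac{5}{4} \gamma_{5}) R2 = -\frac{245}{16} \gamma_{1} - \frac{235}{8} \gamma_{2} + \frac{65}{12} \gamma_{3} + \frac{115}{6} \gamma_{4} - \frac{1825}{48} \gamma_{5} - \frac{45}{16} \gamma_{125} + \frac{1375}{48} \gamma_{135} - \frac{55}{24} \gamma_{145} + \frac{1295}{24} \gamma_{235} - \frac{95}{12} \gamma_{245} + \frac{110}{3} \gamma_{345}
Summing the partial products and collecting blades:
Answer: -\frac{4049}{90} \gamma_{1} + \frac{4171}{144} \gamma_{2} + \frac{9697}{720} \gamma_{3} - \frac{16157}{360} \gamma_{4} - \frac{23669}{360} \gamma_{5} + \frac{260}{3} \gamma_{123} - \frac{433}{30} \gamma_{124} - \frac{4103}{80} \gamma_{125} + \frac{1375}{18} \gamma_{134} + \frac{2425}{48} \gamma_{135} + \frac{883}{24} \gamma_{145} + \frac{1483}{45} \gamma_{234} + \frac{3151}{40} \gamma_{235} + \frac{383}{60} \gamma_{245} + \frac{452}{9} \gamma_{345}


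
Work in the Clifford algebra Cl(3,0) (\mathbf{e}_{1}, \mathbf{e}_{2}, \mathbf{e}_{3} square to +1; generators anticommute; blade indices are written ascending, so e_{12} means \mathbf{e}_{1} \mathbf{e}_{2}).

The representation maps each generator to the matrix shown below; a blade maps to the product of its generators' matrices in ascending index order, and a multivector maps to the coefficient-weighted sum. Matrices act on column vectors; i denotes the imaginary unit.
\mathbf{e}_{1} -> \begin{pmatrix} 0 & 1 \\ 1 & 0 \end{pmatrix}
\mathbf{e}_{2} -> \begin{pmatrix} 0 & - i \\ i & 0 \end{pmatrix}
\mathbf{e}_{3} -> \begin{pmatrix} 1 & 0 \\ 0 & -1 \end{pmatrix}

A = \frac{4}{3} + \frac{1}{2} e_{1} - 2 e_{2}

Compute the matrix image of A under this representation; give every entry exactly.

M = (\frac{4}{3})*1 + (\frac{1}{2})*rho(e_{1}) + (-2)*rho(e_{2}), summed entrywise (1 is the identity matrix):
Answer: \begin{pmatrix} \frac{4}{3} & \frac{1}{2} + 2 i \\ \frac{1}{2} - 2 i & \frac{4}{3} \end{pmatrix}


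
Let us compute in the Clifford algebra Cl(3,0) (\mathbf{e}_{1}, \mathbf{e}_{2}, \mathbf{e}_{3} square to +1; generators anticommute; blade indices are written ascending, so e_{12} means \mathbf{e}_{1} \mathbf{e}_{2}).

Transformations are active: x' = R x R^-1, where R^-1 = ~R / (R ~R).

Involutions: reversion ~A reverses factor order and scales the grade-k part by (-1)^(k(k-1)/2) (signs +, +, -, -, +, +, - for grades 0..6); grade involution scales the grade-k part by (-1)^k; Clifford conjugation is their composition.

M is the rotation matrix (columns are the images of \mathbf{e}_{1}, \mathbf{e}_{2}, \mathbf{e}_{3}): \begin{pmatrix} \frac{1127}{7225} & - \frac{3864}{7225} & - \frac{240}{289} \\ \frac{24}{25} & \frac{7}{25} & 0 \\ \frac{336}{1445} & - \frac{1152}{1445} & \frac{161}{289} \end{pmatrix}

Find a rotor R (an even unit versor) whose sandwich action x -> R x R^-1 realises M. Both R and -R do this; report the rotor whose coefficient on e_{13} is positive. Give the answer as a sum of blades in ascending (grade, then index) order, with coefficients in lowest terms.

Method: write R = a + b12*e_{12} + b13*e_{13} + b23*e_{23} with a^2 + b12^2 + b13^2 + b23^2 = 1 (so R^-1 = ~R). Expanding the columns R e_j ~R gives tr M = 4a^2 - 1 and, from the antisymmetric part, M21 - M12 = -4a*b12, M13 - M31 = 4a*b13, M32 - M23 = -4a*b23.
Here tr M = \frac{287}{289}, so a^2 = (1 + tr M)/4 = \frac{144}{289} and a = ±\frac{12}{17}. Taking a = \frac{12}{17}: M21 - M12 = \frac{432}{289}, M13 - M31 = -\frac{1536}{1445}, M32 - M23 = -\frac{1152}{1445}, giving b12 = -\frac{9}{17}, b13 = -\frac{32}{85}, b23 = \frac{24}{85}, i.e. R = \frac{12}{17} - \frac{9}{17} e_{12} - \frac{32}{85} e_{13} + \frac{24}{85} e_{23}.
Its e_{13} coefficient is negative, so report the other preimage -R.
Answer: -\frac{12}{17} + \frac{9}{17} e_{12} + \frac{32}{85} e_{13} - \frac{24}{85} e_{23}. Recall the cover is two-to-one: with M of trace \frac{287}{289}, both preimages act alike, and the stated e_{13} sign chooses the sheet.


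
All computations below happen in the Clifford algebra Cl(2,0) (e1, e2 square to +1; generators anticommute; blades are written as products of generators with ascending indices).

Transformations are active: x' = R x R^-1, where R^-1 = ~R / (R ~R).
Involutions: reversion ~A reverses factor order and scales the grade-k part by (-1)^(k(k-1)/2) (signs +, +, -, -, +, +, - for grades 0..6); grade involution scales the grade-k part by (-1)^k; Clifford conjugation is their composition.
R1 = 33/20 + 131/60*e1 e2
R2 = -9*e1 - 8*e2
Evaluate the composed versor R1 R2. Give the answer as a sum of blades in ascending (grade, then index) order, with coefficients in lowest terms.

Distribute over the terms of R1 (each basis-blade product reordered to ascending indices, repeated generators contracted through their squares):
(33/20) R2 = -297/20*e1 - 66/5*e2
(131/60*e1 e2) R2 = -262/15*e1 + 393/20*e2
Summing the partial products and collecting blades:
Answer: -1939/60*e1 + 129/20*e2


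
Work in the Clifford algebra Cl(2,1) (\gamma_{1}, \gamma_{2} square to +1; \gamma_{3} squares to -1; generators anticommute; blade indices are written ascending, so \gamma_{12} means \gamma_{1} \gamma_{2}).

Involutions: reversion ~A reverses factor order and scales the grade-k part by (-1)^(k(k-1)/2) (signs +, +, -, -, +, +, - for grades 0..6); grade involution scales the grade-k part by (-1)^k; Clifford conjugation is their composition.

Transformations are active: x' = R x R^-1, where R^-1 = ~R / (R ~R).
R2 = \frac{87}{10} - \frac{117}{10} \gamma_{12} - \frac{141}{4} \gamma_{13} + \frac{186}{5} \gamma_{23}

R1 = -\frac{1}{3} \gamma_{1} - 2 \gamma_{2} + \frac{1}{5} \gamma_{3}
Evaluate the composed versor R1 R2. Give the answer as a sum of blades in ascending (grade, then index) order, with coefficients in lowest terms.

Distribute over the terms of R1 (each basis-blade product reordered to ascending indices, repeated generators contracted through their squares):
(-\frac{1}{3} \gamma_{1}) R2 = -\frac{29}{10} \gamma_{1} + \frac{39}{10} \gamma_{2} + \frac{47}{4} \gamma_{3} - \frac{62}{5} \gamma_{123}
(-2 \gamma_{2}) R2 = -\frac{117}{5} \gamma_{1} - \frac{87}{5} \gamma_{2} - \frac{372}{5} \gamma_{3} - \frac{141}{2} \gamma_{123}
(\frac{1}{5} \gamma_{3}) R2 = -\frac{141}{20} \gamma_{1} + \frac{186}{25} \gamma_{2} + \frac{87}{50} \gamma_{3} - \frac{117}{50} \gamma_{123}
Summing the partial products and collecting blades:
Answer: -\frac{667}{20} \gamma_{1} - \frac{303}{50} \gamma_{2} - \frac{6091}{100} \gamma_{3} - \frac{2131}{25} \gamma_{123}


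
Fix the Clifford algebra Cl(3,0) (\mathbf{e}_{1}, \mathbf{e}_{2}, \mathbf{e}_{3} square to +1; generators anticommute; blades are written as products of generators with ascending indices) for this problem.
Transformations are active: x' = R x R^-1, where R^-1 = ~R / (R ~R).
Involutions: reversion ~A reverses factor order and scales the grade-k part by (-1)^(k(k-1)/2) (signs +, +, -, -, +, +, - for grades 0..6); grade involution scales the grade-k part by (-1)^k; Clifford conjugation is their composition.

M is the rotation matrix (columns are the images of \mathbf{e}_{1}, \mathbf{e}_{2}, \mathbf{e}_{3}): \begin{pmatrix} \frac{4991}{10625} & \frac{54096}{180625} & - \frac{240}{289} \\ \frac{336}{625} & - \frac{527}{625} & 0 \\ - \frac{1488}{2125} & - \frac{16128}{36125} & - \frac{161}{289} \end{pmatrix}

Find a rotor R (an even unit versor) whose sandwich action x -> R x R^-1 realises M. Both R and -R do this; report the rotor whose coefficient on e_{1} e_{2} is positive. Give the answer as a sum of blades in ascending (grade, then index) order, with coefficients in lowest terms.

Method: write R = a + b12*e_{1} e_{2} + b13*e_{1} e_{3} + b23*e_{2} e_{3} with a^2 + b12^2 + b13^2 + b23^2 = 1 (so R^-1 = ~R). Expanding the columns R e_j ~R gives tr M = 4a^2 - 1 and, from the antisymmetric part, M21 - M12 = -4a*b12, M13 - M31 = 4a*b13, M32 - M23 = -4a*b23.
Here tr M = -\frac{168081}{180625}, so a^2 = (1 + tr M)/4 = \frac{3136}{180625} and a = ±\frac{56}{425}. Taking a = \frac{56}{425}: M21 - M12 = \frac{43008}{180625}, M13 - M31 = -\frac{4704}{36125}, M32 - M23 = -\frac{16128}{36125}, giving b12 = -\frac{192}{425}, b13 = -\frac{21}{85}, b23 = \frac{72}{85}, i.e. R = \frac{56}{425} - \frac{192}{425} e_{1} e_{2} - \frac{21}{85} e_{1} e_{3} + \frac{72}{85} e_{2} e_{3}.
Its e_{1} e_{2} coefficient is negative, so report the other preimage -R.
Answer: -\frac{56}{425} + \frac{192}{425} e_{1} e_{2} + \frac{21}{85} e_{1} e_{3} - \frac{72}{85} e_{2} e_{3}. Why the constraint matters: R and -R act identically through the sandwich — M has trace -\frac{168081}{180625} either way — so only the sign condition on e_{1} e_{2} picks one of the two preimages.


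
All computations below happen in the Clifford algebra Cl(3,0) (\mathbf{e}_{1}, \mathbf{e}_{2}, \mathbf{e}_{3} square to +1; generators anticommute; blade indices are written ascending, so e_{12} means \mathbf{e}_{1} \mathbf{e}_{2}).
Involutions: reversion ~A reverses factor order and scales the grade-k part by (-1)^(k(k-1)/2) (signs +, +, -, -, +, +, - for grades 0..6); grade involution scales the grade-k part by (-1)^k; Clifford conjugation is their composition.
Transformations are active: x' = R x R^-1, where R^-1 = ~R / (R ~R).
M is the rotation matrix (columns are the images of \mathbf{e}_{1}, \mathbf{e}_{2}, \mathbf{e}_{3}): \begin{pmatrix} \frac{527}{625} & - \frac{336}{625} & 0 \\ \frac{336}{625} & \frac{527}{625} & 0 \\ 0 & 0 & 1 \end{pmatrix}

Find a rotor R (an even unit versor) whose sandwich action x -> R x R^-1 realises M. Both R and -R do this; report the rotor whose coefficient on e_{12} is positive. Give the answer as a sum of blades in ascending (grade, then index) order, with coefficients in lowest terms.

Method: write R = a + b12*e_{12} + b13*e_{13} + b23*e_{23} with a^2 + b12^2 + b13^2 + b23^2 = 1 (so R^-1 = ~R). Expanding the columns R e_j ~R gives tr M = 4a^2 - 1 and, from the antisymmetric part, M21 - M12 = -4a*b12, M13 - M31 = 4a*b13, M32 - M23 = -4a*b23.
Here tr M = \frac{1679}{625}, so a^2 = (1 + tr M)/4 = \frac{576}{625} and a = ±\frac{24}{25}. Taking a = \frac{24}{25}: M21 - M12 = \frac{672}{625}, M13 - M31 = 0, M32 - M23 = 0, giving b12 = -\frac{7}{25}, b13 = 0, b23 = 0, i.e. R = \frac{24}{25} - \frac{7}{25} e_{12}.
Its e_{12} coefficient is negative, so report the other preimage -R.
Answer: -\frac{24}{25} + \frac{7}{25} e_{12}. Sheet selection: the two-to-one cover makes ±R indistinguishable at the matrix level (trace \frac{1679}{625}), so uniqueness comes from the required sign on e_{12}.


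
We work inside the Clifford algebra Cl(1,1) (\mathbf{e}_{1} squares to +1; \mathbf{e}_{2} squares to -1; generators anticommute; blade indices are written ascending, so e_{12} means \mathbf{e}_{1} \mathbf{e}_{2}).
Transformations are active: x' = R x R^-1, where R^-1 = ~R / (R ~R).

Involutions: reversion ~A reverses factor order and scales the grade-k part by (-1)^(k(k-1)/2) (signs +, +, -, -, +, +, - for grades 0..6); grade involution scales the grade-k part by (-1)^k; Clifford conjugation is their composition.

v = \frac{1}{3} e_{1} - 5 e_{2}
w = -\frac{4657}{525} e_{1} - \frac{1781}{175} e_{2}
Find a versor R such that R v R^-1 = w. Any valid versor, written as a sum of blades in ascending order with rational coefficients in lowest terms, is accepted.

R = v + w = -\frac{1494}{175} e_{1} - \frac{2656}{175} e_{2} works: the equal norms (-\frac{224}{9}) guarantee its sandwich swaps v into w.
Answer: -\frac{1494}{175} e_{1} - \frac{2656}{175} e_{2}


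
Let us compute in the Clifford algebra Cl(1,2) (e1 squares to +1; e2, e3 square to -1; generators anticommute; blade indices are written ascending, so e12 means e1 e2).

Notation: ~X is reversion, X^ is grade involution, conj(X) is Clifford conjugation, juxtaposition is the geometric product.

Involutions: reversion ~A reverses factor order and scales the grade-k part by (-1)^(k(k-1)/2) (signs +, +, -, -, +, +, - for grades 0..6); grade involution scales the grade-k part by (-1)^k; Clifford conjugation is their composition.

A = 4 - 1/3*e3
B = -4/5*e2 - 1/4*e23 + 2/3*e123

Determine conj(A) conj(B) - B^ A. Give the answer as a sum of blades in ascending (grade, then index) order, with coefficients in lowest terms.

first term: 197/60*e2 - 2/9*e12 + 11/15*e23 + 8/3*e123
second term: 187/60*e2 - 2/9*e12 - 19/15*e23 - 8/3*e123
Answer: 1/6*e2 + 2*e23 + 16/3*e123


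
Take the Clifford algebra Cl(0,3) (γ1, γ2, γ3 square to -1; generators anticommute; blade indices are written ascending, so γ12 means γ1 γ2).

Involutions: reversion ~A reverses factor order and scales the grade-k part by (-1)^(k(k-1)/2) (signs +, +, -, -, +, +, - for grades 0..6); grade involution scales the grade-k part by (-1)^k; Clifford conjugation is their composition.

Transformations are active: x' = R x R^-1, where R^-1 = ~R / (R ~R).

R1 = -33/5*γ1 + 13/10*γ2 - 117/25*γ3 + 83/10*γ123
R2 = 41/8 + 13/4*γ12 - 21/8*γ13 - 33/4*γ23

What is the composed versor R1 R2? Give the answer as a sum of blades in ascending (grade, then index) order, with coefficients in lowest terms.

Distribute over the terms of R1 (each basis-blade product reordered to ascending indices, repeated generators contracted through their squares):
(-33/5*γ1) R2 = -1353/40*γ1 + 429/20*γ2 - 693/40*γ3 + 1089/20*γ123
(13/10*γ2) R2 = 169/40*γ1 + 533/80*γ2 + 429/40*γ3 + 273/80*γ123
(-117/25*γ3) R2 = 2457/200*γ1 + 3861/100*γ2 - 4797/200*γ3 - 1521/100*γ123
(83/10*γ123) R2 = 2739/40*γ1 - 1743/80*γ2 - 1079/40*γ3 + 3403/80*γ123
Summing the partial products and collecting blades:
Answer: 1279/25*γ1 + 8987/200*γ2 - 1439/25*γ3 + 8519/100*γ123


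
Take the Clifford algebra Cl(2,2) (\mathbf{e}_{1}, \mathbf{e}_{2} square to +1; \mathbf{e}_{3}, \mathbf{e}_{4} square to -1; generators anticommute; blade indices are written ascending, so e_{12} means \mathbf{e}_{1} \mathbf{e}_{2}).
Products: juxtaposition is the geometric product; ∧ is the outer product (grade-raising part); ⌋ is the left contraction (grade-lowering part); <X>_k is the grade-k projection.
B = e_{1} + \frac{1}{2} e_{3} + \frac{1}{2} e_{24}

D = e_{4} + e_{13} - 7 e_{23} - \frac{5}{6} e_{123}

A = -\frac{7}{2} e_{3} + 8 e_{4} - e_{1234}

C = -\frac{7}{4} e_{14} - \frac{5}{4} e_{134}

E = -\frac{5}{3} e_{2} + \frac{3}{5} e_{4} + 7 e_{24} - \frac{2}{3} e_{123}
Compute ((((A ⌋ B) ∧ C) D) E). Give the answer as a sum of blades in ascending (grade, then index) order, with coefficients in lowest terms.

step 1: \frac{7}{4} + 4 e_{2}
step 2: -\frac{49}{16} e_{14} + 7 e_{124} - \frac{35}{16} e_{134} + 5 e_{1234}
step 3: \frac{49}{16} e_{1} + \frac{95}{48} e_{4} - 7 e_{12} + \frac{35}{16} e_{13} - 35 e_{14} - \frac{305}{96} e_{24} - \frac{427}{48} e_{34} - 5 e_{123} + \frac{245}{16} e_{124} - 49 e_{134} - \frac{917}{96} e_{234} + \frac{343}{16} e_{1234}
step 4: -\frac{643}{32} + \frac{6713}{48} e_{1} + \frac{551}{32} e_{2} + \frac{32417}{480} e_{3} + \frac{2591}{288} e_{4} - \frac{6223}{24} e_{12} - \frac{30959}{240} e_{13} - \frac{20167}{720} e_{14} + \frac{31661}{480} e_{23} + \frac{5179}{144} e_{24} + \frac{1645}{288} e_{34} + \frac{20027}{60} e_{123} - \frac{25319}{720} e_{124} + \frac{389}{144} e_{134} - \frac{1225}{144} e_{234} + \frac{9313}{144} e_{1234}
Answer: -\frac{643}{32} + \frac{6713}{48} e_{1} + \frac{551}{32} e_{2} + \frac{32417}{480} e_{3} + \frac{2591}{288} e_{4} - \frac{6223}{24} e_{12} - \frac{30959}{240} e_{13} - \frac{20167}{720} e_{14} + \frac{31661}{480} e_{23} + \frac{5179}{144} e_{24} + \frac{1645}{288} e_{34} + \frac{20027}{60} e_{123} - \frac{25319}{720} e_{124} + \frac{389}{144} e_{134} - \frac{1225}{144} e_{234} + \frac{9313}{144} e_{1234}


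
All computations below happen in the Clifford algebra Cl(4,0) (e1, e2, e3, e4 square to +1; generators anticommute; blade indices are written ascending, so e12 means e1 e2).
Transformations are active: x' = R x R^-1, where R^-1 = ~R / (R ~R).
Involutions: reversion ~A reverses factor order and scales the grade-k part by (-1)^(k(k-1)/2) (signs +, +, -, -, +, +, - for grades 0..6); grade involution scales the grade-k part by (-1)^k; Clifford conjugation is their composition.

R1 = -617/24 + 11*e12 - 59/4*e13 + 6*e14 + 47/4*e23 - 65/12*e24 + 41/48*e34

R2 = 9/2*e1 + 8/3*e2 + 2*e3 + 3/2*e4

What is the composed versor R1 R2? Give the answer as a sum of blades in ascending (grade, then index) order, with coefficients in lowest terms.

Distribute over the terms of R2 (each basis-blade product reordered to ascending indices, repeated generators contracted through their squares):
R1 (9/2*e1) = -1851/16*e1 - 99/2*e2 + 531/8*e3 - 27*e4 + 423/8*e123 - 195/8*e124 + 123/32*e134
R1 (8/3*e2) = 88/3*e1 - 617/9*e2 - 94/3*e3 + 130/9*e4 + 118/3*e123 - 16*e124 + 41/18*e234
R1 (2*e3) = -59/2*e1 + 47/2*e2 - 617/12*e3 - 41/24*e4 + 22*e123 - 12*e134 + 65/6*e234
R1 (3/2*e4) = 9*e1 - 65/8*e2 + 41/32*e3 - 617/16*e4 + 33/2*e124 - 177/8*e134 + 141/8*e234
Summing the partial products and collecting blades:
Answer: -5129/48*e1 - 7393/72*e2 - 483/32*e3 - 7607/144*e4 + 2741/24*e123 - 191/8*e124 - 969/32*e134 + 2213/72*e234


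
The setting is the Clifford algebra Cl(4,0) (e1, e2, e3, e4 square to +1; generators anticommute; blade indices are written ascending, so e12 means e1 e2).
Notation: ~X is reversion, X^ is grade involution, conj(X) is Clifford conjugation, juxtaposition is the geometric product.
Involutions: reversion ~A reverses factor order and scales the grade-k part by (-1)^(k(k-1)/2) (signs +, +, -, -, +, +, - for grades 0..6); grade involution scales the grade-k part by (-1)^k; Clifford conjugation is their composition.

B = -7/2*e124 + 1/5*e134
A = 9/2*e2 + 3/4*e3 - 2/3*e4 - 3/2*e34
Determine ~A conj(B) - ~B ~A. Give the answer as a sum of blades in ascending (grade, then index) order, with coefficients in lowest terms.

first term: -3/10*e1 + 7/3*e12 - 2/15*e13 + 78/5*e14 - 21/4*e123 - 141/40*e1234
second term: 3/10*e1 - 7/3*e12 + 2/15*e13 - 78/5*e14 - 21/4*e123 - 141/40*e1234
Answer: -3/5*e1 + 14/3*e12 - 4/15*e13 + 156/5*e14


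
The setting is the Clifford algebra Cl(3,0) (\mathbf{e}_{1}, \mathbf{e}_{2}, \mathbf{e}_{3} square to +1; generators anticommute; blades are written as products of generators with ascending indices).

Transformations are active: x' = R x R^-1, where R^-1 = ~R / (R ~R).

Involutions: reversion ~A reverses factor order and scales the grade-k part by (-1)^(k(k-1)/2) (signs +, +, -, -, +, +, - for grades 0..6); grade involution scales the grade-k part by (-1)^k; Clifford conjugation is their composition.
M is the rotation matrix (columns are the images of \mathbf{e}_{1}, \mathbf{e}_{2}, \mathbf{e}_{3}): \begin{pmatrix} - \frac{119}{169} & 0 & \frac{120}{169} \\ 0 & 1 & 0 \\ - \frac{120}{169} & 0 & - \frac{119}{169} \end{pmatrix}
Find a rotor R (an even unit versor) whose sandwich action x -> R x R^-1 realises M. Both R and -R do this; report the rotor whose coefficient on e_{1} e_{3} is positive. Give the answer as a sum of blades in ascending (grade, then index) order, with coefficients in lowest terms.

Method: write R = a + b12*e_{1} e_{2} + b13*e_{1} e_{3} + b23*e_{2} e_{3} with a^2 + b12^2 + b13^2 + b23^2 = 1 (so R^-1 = ~R). Expanding the columns R e_j ~R gives tr M = 4a^2 - 1 and, from the antisymmetric part, M21 - M12 = -4a*b12, M13 - M31 = 4a*b13, M32 - M23 = -4a*b23.
Here tr M = -\frac{69}{169}, so a^2 = (1 + tr M)/4 = \frac{25}{169} and a = ±\frac{5}{13}. Taking a = \frac{5}{13}: M21 - M12 = 0, M13 - M31 = \frac{240}{169}, M32 - M23 = 0, giving b12 = 0, b13 = \frac{12}{13}, b23 = 0, i.e. R = \frac{5}{13} + \frac{12}{13} e_{1} e_{3}.
Its e_{1} e_{3} coefficient is already positive.
Answer: \frac{5}{13} + \frac{12}{13} e_{1} e_{3}. Uniqueness: Spin(3) -> SO(3) maps R and -R to the same rotation of trace -\frac{69}{169}; fixing the sign of the e_{1} e_{3} coefficient removes the ambiguity.


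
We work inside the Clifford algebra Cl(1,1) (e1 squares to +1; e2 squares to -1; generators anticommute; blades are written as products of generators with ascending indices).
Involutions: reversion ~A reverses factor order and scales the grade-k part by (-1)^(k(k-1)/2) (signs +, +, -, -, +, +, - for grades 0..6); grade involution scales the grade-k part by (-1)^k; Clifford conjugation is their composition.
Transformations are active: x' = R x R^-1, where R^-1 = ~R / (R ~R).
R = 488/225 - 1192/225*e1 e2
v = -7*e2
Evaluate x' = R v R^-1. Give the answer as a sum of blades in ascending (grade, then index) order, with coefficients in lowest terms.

~R = 488/225 + 1192/225*e1 e2, and R ~R = -78848/3375, so R^-1 = ~R / (-78848/3375).
R v = -8344/225*e1 - 3416/225*e2
Answer: 9089/1320*e1 + 12961/1320*e2


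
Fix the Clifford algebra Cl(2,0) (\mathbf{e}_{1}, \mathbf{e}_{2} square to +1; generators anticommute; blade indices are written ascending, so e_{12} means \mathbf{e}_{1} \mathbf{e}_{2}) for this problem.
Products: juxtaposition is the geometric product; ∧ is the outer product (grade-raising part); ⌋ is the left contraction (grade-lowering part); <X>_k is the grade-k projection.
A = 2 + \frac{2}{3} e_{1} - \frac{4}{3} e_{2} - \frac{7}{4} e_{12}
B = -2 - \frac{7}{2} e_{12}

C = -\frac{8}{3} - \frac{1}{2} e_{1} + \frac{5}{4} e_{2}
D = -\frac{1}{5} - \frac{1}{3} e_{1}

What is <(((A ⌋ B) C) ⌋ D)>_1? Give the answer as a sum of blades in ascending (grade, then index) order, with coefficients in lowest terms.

step 1: -\frac{81}{8} - \frac{14}{3} e_{1} - \frac{7}{3} e_{2} - 7 e_{12}
step 2: \frac{317}{12} + \frac{1261}{144} e_{1} - \frac{2861}{288} e_{2} + \frac{35}{3} e_{12}
step 3: -\frac{17717}{2160} - \frac{317}{36} e_{1}
step 4: -\frac{317}{36} e_{1}
Answer: -\frac{317}{36} e_{1}


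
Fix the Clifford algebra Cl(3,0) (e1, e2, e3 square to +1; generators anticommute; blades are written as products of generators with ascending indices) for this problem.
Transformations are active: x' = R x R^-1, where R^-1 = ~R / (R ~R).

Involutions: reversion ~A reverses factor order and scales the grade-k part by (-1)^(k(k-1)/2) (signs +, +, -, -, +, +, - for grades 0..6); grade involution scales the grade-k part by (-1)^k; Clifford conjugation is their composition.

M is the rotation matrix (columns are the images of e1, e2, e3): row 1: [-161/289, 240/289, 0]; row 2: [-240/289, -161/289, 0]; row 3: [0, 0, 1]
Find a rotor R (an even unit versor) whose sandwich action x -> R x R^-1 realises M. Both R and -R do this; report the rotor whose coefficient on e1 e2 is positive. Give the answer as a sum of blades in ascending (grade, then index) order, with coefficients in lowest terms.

Method: write R = a + b12*e1 e2 + b13*e1 e3 + b23*e2 e3 with a^2 + b12^2 + b13^2 + b23^2 = 1 (so R^-1 = ~R). Expanding the columns R e_j ~R gives tr M = 4a^2 - 1 and, from the antisymmetric part, M21 - M12 = -4a*b12, M13 - M31 = 4a*b13, M32 - M23 = -4a*b23.
Here tr M = -33/289, so a^2 = (1 + tr M)/4 = 64/289 and a = ±8/17. Taking a = 8/17: M21 - M12 = -480/289, M13 - M31 = 0, M32 - M23 = 0, giving b12 = 15/17, b13 = 0, b23 = 0, i.e. R = 8/17 + 15/17*e1 e2.
Its e1 e2 coefficient is already positive.
Answer: 8/17 + 15/17*e1 e2. Key observation: the double cover Spin(3) -> SO(3) sends R and -R to the same matrix (trace -33/289 here), so the stated sign of the e1 e2 coefficient is what selects one sheet.


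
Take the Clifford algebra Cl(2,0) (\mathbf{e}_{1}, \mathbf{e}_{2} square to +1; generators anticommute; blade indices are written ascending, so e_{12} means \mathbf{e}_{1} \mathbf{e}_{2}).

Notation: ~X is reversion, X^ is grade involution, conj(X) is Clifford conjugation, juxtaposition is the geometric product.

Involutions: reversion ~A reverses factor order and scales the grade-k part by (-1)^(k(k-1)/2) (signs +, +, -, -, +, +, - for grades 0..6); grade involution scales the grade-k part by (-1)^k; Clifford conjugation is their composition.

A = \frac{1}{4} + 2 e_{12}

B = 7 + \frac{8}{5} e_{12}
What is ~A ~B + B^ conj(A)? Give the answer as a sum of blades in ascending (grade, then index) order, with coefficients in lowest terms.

first term: -\frac{29}{20} - \frac{72}{5} e_{12}
second term: \frac{99}{20} - \frac{68}{5} e_{12}
Answer: \frac{7}{2} - 28 e_{12}


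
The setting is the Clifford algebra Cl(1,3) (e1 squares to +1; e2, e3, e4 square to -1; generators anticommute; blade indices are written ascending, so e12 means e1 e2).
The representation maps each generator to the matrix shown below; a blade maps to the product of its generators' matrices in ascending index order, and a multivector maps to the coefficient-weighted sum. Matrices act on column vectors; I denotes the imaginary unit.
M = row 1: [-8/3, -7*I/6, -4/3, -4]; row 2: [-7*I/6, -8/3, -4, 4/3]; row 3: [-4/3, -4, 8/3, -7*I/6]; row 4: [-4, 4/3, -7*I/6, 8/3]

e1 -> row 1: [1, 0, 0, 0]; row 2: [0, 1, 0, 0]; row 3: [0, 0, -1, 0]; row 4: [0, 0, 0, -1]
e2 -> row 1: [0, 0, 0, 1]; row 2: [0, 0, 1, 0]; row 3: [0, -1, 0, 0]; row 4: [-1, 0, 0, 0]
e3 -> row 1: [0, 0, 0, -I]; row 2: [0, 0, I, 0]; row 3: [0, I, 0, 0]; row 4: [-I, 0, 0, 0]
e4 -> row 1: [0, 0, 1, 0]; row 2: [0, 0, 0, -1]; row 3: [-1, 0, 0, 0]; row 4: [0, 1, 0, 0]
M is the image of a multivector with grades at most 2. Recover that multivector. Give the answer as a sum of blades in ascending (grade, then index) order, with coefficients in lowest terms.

Method: the blade images are trace-orthogonal — tr(rho(e_A) rho(e_B)^-1) = 4 if A = B and 0 otherwise — and rho(e_A)^-1 = (e_A)^2 * rho(e_A) with (e_A)^2 = +1 or -1, so the coefficient of e_A in the preimage is (e_A)^2 * tr(M rho(e_A))/4.
Nonzero projections over blades of grade <= 2: e1: (e1)^2 = +1, tr(M rho(e1)) = -32/3, coefficient -8/3; e12: (e12)^2 = +1, tr(M rho(e12)) = -16, coefficient -4; e14: (e14)^2 = +1, tr(M rho(e14)) = -16/3, coefficient -4/3; e34: (e34)^2 = -1, tr(M rho(e34)) = -14/3, coefficient 7/6. Every other blade of grade <= 2 projects to 0.
Answer: -8/3*e1 - 4*e12 - 4/3*e14 + 7/6*e34


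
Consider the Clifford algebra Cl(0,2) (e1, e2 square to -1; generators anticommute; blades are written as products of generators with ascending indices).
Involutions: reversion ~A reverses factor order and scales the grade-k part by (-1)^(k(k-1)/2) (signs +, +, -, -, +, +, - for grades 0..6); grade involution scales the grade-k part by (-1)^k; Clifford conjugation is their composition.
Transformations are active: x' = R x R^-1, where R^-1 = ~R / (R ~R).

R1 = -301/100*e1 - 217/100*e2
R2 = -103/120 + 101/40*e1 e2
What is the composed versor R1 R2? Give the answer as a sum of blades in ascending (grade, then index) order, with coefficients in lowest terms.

Distribute over the terms of R1 (each basis-blade product reordered to ascending indices, repeated generators contracted through their squares):
(-301/100*e1) R2 = 31003/12000*e1 + 30401/4000*e2
(-217/100*e2) R2 = -21917/4000*e1 + 22351/12000*e2
Summing the partial products and collecting blades:
Answer: -8687/3000*e1 + 56777/6000*e2
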